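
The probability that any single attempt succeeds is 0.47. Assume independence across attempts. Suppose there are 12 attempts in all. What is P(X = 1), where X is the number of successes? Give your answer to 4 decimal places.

0.0052

X ~ Binomial(n=12, p=0.47).
P(X=1) = C(12,1) · p^1 · (1−p)^11
= 12 · 0.47 · 0.0009269 = 0.005228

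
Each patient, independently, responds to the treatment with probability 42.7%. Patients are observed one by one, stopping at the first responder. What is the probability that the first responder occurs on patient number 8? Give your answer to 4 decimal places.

Geometric (trials to first success), p = 0.427.
P(Y = 8) = (1−p)^7 · p = 0.020281 · 0.427 = 0.008660

0.0087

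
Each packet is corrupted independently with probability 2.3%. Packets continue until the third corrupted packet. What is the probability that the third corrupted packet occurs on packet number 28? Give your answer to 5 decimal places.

0.00239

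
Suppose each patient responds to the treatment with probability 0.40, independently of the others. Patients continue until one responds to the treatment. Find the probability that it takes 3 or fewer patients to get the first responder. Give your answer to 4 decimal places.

0.7840

Y = number of patients to the first success; geometric, p = 0.40.
P(Y ≤ 3) = 1 − (1−p)^3 = 1 − 0.216000 = 0.784000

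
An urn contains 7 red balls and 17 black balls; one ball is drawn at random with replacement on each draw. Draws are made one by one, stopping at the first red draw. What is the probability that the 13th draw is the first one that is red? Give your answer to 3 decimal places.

0.005

Geometric (trials to first success), p = 0.291667.
P(Y = 13) = (1−p)^12 · p = 0.015953 · 0.291667 = 0.00465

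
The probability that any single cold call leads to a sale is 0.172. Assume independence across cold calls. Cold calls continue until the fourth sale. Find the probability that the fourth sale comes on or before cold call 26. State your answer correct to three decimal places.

Finishing within 26 cold calls ⇔ at least 4 successes in the first 26. With X ~ Binomial(26, 0.172), P(Y ≤ 26) = 1 − P(X ≤ 3).
  k=0: C(26,0)·0.172^0·0.828^26 = 0.00739
  k=1: C(26,1)·0.172^1·0.828^25 = 0.03993
  k=2: C(26,2)·0.172^2·0.828^24 = 0.10367
  k=3: C(26,3)·0.172^3·0.828^23 = 0.17229
1 − 0.32328 = 0.67672

0.677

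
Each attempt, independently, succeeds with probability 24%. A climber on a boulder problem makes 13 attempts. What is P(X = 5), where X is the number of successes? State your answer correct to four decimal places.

X ~ Binomial(n=13, p=0.24).
P(X=5) = C(13,5) · p^5 · (1−p)^8
= 1287 · 0.00079626 · 0.1113 = 0.114063

0.1141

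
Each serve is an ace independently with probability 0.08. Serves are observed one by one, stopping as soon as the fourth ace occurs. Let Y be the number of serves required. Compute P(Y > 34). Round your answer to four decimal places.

Needing more than 34 serves ⇔ fewer than 4 successes in the first 34. With X ~ Binomial(34, 0.08), P(Y > 34) = P(X ≤ 3).
  k=0: C(34,0)·0.08^0·0.92^34 = 0.058720
  k=1: C(34,1)·0.08^1·0.92^33 = 0.173607
  k=2: C(34,2)·0.08^2·0.92^32 = 0.249088
  k=3: C(34,3)·0.08^3·0.92^31 = 0.231038
P(X ≤ 3) = 0.712454

0.7125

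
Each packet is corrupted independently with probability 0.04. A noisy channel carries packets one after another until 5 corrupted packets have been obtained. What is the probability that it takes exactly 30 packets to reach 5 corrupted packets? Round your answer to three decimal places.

Y = trial on which the fifth success occurs; negative binomial, r=5, p=0.04.
P(Y=30) = C(29,4) · p^5 · (1−p)^25
= 23751 · 1.024e-07 · 0.3604 = 0.00088

0.001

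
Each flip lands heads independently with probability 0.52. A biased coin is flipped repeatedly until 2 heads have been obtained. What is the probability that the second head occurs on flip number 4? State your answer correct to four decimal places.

Y = trial on which the second success occurs; negative binomial, r=2, p=0.52.
P(Y=4) = C(3,1) · p^2 · (1−p)^2
= 3 · 0.2704 · 0.2304 = 0.186900

0.1869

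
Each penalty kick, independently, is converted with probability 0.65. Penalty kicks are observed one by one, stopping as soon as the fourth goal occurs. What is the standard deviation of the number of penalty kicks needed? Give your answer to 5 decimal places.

Y = total penalty kicks until the fourth success; negative binomial with r=4, p=0.65.
SD(Y) = √[r(1−p)/p²] = √(3.3136095) = 1.8203322

1.82033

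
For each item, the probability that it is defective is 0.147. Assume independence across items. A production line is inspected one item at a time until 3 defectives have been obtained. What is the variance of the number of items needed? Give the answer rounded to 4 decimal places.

118.4229

Y = total items until the third success; negative binomial with r=3, p=0.147.
Var(Y) = r(1−p)/p² = 3·0.853 / 0.147² = 118.422879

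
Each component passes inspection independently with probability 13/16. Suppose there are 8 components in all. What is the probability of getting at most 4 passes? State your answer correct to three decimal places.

0.046

X ~ Binomial(8, 0.8125); P(X ≤ 4) = Σ C(8,k) p^k (1−p)^(8−k) over k:
  k=0: C(8,0)·0.8125^0·0.1875^8 = 0.00000
  k=1: C(8,1)·0.8125^1·0.1875^7 = 0.00005
  k=2: C(8,2)·0.8125^2·0.1875^6 = 0.00080
  k=3: C(8,3)·0.8125^3·0.1875^5 = 0.00696
  k=4: C(8,4)·0.8125^4·0.1875^4 = 0.03770
Total = 0.04552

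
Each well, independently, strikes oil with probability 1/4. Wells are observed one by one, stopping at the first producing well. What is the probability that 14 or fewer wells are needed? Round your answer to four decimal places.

0.9822

Y = number of wells to the first success; geometric, p = 0.25.
P(Y ≤ 14) = 1 − (1−p)^14 = 1 − 0.017818 = 0.982182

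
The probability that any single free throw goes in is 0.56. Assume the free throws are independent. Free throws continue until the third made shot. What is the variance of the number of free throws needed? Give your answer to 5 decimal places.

Y = total free throws until the third success; negative binomial with r=3, p=0.56.
Var(Y) = r(1−p)/p² = 3·0.44 / 0.56² = 4.2091837

4.20918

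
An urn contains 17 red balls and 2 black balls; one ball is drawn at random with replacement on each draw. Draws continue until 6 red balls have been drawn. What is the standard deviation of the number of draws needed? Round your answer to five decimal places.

0.88822

Y = total draws until the sixth success; negative binomial with r=6, p=0.894737.
SD(Y) = √[r(1−p)/p²] = √(0.7889273) = 0.8882158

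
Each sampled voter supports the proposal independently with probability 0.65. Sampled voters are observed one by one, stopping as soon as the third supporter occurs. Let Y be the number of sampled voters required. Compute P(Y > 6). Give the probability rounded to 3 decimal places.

0.117

Needing more than 6 sampled voters ⇔ fewer than 3 successes in the first 6. With X ~ Binomial(6, 0.65), P(Y > 6) = P(X ≤ 2).
  k=0: C(6,0)·0.65^0·0.35^6 = 0.00184
  k=1: C(6,1)·0.65^1·0.35^5 = 0.02048
  k=2: C(6,2)·0.65^2·0.35^4 = 0.09510
P(X ≤ 2) = 0.11742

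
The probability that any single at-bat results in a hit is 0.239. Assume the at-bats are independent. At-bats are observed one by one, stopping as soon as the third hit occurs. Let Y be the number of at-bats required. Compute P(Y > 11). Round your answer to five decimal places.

0.48974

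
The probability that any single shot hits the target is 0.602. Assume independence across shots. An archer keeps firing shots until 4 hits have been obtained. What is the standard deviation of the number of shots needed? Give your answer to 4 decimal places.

2.0959

Y = total shots until the fourth success; negative binomial with r=4, p=0.602.
SD(Y) = √[r(1−p)/p²] = √(4.392887) = 2.095922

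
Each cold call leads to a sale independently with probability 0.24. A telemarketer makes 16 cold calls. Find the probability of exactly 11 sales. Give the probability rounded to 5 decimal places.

X ~ Binomial(n=16, p=0.24).
P(X=11) = C(16,11) · p^11 · (1−p)^5
= 4368 · 1.5217e-07 · 0.25355 = 0.0001685

0.00017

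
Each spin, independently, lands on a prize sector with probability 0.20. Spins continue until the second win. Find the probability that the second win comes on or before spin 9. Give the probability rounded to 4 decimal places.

Finishing within 9 spins ⇔ at least 2 successes in the first 9. With X ~ Binomial(9, 0.20), P(Y ≤ 9) = 1 − P(X ≤ 1).
  k=0: C(9,0)·0.20^0·0.80^9 = 0.134218
  k=1: C(9,1)·0.20^1·0.80^8 = 0.301990
1 − 0.436208 = 0.563792

0.5638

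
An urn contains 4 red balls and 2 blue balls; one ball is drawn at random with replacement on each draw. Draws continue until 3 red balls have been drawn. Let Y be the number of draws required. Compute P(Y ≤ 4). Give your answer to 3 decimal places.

0.593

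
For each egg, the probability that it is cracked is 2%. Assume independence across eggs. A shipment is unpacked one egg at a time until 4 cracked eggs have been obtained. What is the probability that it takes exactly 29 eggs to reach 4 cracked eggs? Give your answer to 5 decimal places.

0.00032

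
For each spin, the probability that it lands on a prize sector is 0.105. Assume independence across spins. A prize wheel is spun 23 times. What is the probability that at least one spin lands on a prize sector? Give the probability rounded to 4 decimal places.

0.9220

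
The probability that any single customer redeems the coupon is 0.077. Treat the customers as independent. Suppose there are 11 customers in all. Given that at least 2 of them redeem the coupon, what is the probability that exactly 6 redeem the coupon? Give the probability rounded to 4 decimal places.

0.0003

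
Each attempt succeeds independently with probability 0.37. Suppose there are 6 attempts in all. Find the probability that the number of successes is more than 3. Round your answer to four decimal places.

X ~ Binomial(6, 0.37); P(X ≥ 4) = Σ C(6,k) p^k (1−p)^(6−k) over k:
  k=4: C(6,4)·0.37^4·0.63^2 = 0.111578
  k=5: C(6,5)·0.37^5·0.63^1 = 0.026212
  k=6: C(6,6)·0.37^6·0.63^0 = 0.002566
Total = 0.140356

0.1404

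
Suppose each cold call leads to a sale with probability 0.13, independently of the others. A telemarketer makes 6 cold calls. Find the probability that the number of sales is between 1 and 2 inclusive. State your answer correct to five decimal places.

X ~ Binomial(6, 0.13); P(1 ≤ X ≤ 2) = Σ C(6,k) p^k (1−p)^(6−k) over k:
  k=1: C(6,1)·0.13^1·0.87^5 = 0.3887683
  k=2: C(6,2)·0.13^2·0.87^4 = 0.1452295
Total = 0.5339979

0.53400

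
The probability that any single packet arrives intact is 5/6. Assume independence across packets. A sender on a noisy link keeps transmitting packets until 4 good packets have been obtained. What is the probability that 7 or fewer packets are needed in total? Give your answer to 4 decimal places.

Finishing within 7 packets ⇔ at least 4 successes in the first 7. With X ~ Binomial(7, 0.833333), P(Y ≤ 7) = 1 − P(X ≤ 3).
  k=0: C(7,0)·0.833333^0·0.166667^7 = 0.000004
  k=1: C(7,1)·0.833333^1·0.166667^6 = 0.000125
  k=2: C(7,2)·0.833333^2·0.166667^5 = 0.001875
  k=3: C(7,3)·0.833333^3·0.166667^4 = 0.015629
1 − 0.017633 = 0.982367

0.9824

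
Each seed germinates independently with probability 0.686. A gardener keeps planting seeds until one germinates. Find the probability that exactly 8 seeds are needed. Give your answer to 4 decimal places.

Geometric (trials to first success), p = 0.686.
P(Y = 8) = (1−p)^7 · p = 0.00030096 · 0.686 = 0.000206

0.0002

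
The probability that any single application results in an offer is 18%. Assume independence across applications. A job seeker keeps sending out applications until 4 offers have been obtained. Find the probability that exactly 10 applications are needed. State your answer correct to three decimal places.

Y = trial on which the fourth success occurs; negative binomial, r=4, p=0.18.
P(Y=10) = C(9,3) · p^4 · (1−p)^6
= 84 · 0.0010498 · 0.30401 = 0.02681

0.027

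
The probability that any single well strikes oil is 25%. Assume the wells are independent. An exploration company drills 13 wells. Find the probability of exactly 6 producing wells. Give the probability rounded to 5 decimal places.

X ~ Binomial(n=13, p=0.25).
P(X=6) = C(13,6) · p^6 · (1−p)^7
= 1716 · 0.00024414 · 0.13348 = 0.0559224

0.05592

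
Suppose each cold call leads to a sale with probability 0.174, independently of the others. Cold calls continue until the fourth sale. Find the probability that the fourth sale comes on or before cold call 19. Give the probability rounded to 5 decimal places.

0.42714

Finishing within 19 cold calls ⇔ at least 4 successes in the first 19. With X ~ Binomial(19, 0.174), P(Y ≤ 19) = 1 − P(X ≤ 3).
  k=0: C(19,0)·0.174^0·0.826^19 = 0.0264619
  k=1: C(19,1)·0.174^1·0.826^18 = 0.1059116
  k=2: C(19,2)·0.174^2·0.826^17 = 0.2007962
  k=3: C(19,3)·0.174^3·0.826^16 = 0.2396913
1 − 0.5728610 = 0.4271390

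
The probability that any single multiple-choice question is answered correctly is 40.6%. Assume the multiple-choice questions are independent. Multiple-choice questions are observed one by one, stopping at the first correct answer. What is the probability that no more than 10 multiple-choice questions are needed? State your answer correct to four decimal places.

Y = number of multiple-choice questions to the first success; geometric, p = 0.406.
P(Y ≤ 10) = 1 − (1−p)^10 = 1 − 0.005468 = 0.994532

0.9945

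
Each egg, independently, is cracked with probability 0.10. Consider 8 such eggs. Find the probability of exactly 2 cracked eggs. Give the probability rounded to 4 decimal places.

X ~ Binomial(n=8, p=0.10).
P(X=2) = C(8,2) · p^2 · (1−p)^6
= 28 · 0.01 · 0.53144 = 0.148803

0.1488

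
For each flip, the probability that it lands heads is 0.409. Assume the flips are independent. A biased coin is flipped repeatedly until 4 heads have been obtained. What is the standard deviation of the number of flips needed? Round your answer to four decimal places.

3.7592

Y = total flips until the fourth success; negative binomial with r=4, p=0.409.
SD(Y) = √[r(1−p)/p²] = √(14.131910) = 3.759243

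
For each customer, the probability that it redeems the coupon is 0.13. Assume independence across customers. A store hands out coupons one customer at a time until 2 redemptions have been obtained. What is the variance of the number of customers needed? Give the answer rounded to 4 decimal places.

102.9586

Y = total customers until the second success; negative binomial with r=2, p=0.13.
Var(Y) = r(1−p)/p² = 2·0.87 / 0.13² = 102.958580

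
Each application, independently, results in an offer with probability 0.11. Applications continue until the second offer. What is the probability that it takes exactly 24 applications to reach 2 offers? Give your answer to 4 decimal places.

0.0214

Y = trial on which the second success occurs; negative binomial, r=2, p=0.11.
P(Y=24) = C(23,1) · p^2 · (1−p)^22
= 23 · 0.0121 · 0.077016 = 0.021434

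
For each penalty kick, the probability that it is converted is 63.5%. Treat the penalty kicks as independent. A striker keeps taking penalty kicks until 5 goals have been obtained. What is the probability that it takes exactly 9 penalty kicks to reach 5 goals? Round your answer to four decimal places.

0.1283

Y = trial on which the fifth success occurs; negative binomial, r=5, p=0.635.
P(Y=9) = C(8,4) · p^5 · (1−p)^4
= 70 · 0.10324 · 0.017749 = 0.128274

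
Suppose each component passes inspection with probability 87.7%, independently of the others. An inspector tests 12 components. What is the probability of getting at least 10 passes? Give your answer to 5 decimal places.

X ~ Binomial(12, 0.877); P(X ≥ 10) = Σ C(12,k) p^k (1−p)^(12−k) over k:
  k=10: C(12,10)·0.877^10·0.123^2 = 0.2687510
  k=11: C(12,11)·0.877^11·0.123^1 = 0.3484030
  k=12: C(12,12)·0.877^12·0.123^0 = 0.2070118
Total = 0.8241658

0.82417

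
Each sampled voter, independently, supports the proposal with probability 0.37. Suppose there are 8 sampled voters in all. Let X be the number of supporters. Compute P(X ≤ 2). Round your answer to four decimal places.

X ~ Binomial(8, 0.37); P(X ≤ 2) = Σ C(8,k) p^k (1−p)^(8−k) over k:
  k=0: C(8,0)·0.37^0·0.63^8 = 0.024816
  k=1: C(8,1)·0.37^1·0.63^7 = 0.116594
  k=2: C(8,2)·0.37^2·0.63^6 = 0.239665
Total = 0.381074

0.3811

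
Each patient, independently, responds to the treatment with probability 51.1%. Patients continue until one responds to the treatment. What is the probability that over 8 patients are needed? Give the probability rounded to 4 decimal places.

Y = number of patients to the first success; geometric, p = 0.511.
P(Y > 8) = P(first 8 all fail) = (1−p)^8 = 0.003269

0.0033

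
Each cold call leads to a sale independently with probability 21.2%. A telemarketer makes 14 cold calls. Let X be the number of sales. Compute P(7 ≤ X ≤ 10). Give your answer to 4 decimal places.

X ~ Binomial(14, 0.212); P(7 ≤ X ≤ 10) = Σ C(14,k) p^k (1−p)^(14−k) over k:
  k=7: C(14,7)·0.212^7·0.788^7 = 0.012462
  k=8: C(14,8)·0.212^8·0.788^6 = 0.002934
  k=9: C(14,9)·0.212^9·0.788^5 = 0.000526
  k=10: C(14,10)·0.212^10·0.788^4 = 0.000071
Total = 0.015992

0.0160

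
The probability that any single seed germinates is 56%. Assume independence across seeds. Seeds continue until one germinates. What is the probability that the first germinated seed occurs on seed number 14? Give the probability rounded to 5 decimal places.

Geometric (trials to first success), p = 0.56.
P(Y = 14) = (1−p)^13 · p = 2.3168e-05 · 0.56 = 0.0000130

0.00001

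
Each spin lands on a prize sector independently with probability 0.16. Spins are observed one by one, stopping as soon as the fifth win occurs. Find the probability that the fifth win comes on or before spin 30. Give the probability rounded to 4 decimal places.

Finishing within 30 spins ⇔ at least 5 successes in the first 30. With X ~ Binomial(30, 0.16), P(Y ≤ 30) = 1 − P(X ≤ 4).
  k=0: C(30,0)·0.16^0·0.84^30 = 0.005350
  k=1: C(30,1)·0.16^1·0.84^29 = 0.030573
  k=2: C(30,2)·0.16^2·0.84^28 = 0.084440
  k=3: C(30,3)·0.16^3·0.84^27 = 0.150116
  k=4: C(30,4)·0.16^4·0.84^26 = 0.193006
1 − 0.463486 = 0.536514

0.5365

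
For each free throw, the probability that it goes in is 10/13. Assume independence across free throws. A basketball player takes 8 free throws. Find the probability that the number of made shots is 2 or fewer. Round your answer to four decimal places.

X ~ Binomial(8, 0.769231); P(X ≤ 2) = Σ C(8,k) p^k (1−p)^(8−k) over k:
  k=0: C(8,0)·0.769231^0·0.230769^8 = 0.000008
  k=1: C(8,1)·0.769231^1·0.230769^7 = 0.000214
  k=2: C(8,2)·0.769231^2·0.230769^6 = 0.002502
Total = 0.002725

0.0027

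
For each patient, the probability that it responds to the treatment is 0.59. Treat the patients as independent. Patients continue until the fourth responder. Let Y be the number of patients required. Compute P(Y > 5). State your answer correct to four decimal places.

0.6801

Needing more than 5 patients ⇔ fewer than 4 successes in the first 5. With X ~ Binomial(5, 0.59), P(Y > 5) = P(X ≤ 3).
  k=0: C(5,0)·0.59^0·0.41^5 = 0.011586
  k=1: C(5,1)·0.59^1·0.41^4 = 0.083360
  k=2: C(5,2)·0.59^2·0.41^3 = 0.239914
  k=3: C(5,3)·0.59^3·0.41^2 = 0.345242
P(X ≤ 3) = 0.680102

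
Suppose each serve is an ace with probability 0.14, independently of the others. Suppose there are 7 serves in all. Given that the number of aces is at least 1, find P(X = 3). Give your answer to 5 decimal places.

X ~ Binomial(7, 0.14). Want P(X=3 | X≥1) = P(X=3) / P(X≥1).
P(X=3) = C(7,3)·0.14^3·0.86^4 = 0.0525347
P(X≥1) = 1 − 0.3479278 = 0.6520722
Ratio = 0.0525347 / 0.6520722 = 0.0805657

0.08057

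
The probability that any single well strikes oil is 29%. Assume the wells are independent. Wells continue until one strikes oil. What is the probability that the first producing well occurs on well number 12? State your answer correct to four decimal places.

Geometric (trials to first success), p = 0.29.
P(Y = 12) = (1−p)^11 · p = 0.023112 · 0.29 = 0.006703

0.0067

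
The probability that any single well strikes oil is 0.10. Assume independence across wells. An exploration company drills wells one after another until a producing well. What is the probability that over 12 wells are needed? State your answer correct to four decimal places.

Y = number of wells to the first success; geometric, p = 0.10.
P(Y > 12) = P(first 12 all fail) = (1−p)^12 = 0.282430

0.2824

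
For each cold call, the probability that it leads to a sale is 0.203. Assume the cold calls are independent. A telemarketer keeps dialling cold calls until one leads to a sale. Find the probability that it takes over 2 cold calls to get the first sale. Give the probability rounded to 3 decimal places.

Y = number of cold calls to the first success; geometric, p = 0.203.
P(Y > 2) = P(first 2 all fail) = (1−p)^2 = 0.63521

0.635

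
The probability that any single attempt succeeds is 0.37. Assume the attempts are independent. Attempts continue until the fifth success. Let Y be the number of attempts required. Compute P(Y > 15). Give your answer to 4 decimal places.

0.2938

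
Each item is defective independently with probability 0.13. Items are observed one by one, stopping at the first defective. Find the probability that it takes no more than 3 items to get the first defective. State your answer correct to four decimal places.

Y = number of items to the first success; geometric, p = 0.13.
P(Y ≤ 3) = 1 − (1−p)^3 = 1 − 0.658503 = 0.341497

0.3415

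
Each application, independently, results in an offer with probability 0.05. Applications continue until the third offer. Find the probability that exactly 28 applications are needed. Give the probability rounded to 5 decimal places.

Y = trial on which the third success occurs; negative binomial, r=3, p=0.05.
P(Y=28) = C(27,2) · p^3 · (1−p)^25
= 351 · 0.000125 · 0.27739 = 0.0121705

0.01217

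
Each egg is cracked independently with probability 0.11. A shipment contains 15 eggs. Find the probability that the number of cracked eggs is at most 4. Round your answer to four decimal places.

0.9813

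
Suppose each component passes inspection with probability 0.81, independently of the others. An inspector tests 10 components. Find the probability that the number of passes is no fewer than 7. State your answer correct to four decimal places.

0.8961

X ~ Binomial(10, 0.81); P(X ≥ 7) = Σ C(10,k) p^k (1−p)^(10−k) over k:
  k=7: C(10,7)·0.81^7·0.19^3 = 0.188294
  k=8: C(10,8)·0.81^8·0.19^2 = 0.301023
  k=9: C(10,9)·0.81^9·0.19^1 = 0.285180
  k=10: C(10,10)·0.81^10·0.19^0 = 0.121577
Total = 0.896074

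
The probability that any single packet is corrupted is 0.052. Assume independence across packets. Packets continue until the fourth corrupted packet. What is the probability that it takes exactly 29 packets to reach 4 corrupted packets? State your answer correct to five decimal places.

0.00630

Y = trial on which the fourth success occurs; negative binomial, r=4, p=0.052.
P(Y=29) = C(28,3) · p^4 · (1−p)^25
= 3276 · 7.3116e-06 · 0.26315 = 0.0063033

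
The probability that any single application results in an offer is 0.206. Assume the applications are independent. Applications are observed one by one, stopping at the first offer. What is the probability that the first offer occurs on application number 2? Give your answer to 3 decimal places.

0.164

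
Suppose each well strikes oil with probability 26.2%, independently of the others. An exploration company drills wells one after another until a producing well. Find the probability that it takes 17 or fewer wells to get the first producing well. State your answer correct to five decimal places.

Y = number of wells to the first success; geometric, p = 0.262.
P(Y ≤ 17) = 1 − (1−p)^17 = 1 − 0.0057142 = 0.9942858

0.99429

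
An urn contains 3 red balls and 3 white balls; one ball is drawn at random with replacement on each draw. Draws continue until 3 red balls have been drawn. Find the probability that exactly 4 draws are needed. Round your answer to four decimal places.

0.1875

Y = trial on which the third success occurs; negative binomial, r=3, p=0.50.
P(Y=4) = C(3,2) · p^3 · (1−p)^1
= 3 · 0.125 · 0.5 = 0.187500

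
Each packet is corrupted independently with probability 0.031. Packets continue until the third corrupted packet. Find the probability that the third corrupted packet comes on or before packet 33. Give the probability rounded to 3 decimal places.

0.082

Finishing within 33 packets ⇔ at least 3 successes in the first 33. With X ~ Binomial(33, 0.031), P(Y ≤ 33) = 1 − P(X ≤ 2).
  k=0: C(33,0)·0.031^0·0.969^33 = 0.35374
  k=1: C(33,1)·0.031^1·0.969^32 = 0.37345
  k=2: C(33,2)·0.031^2·0.969^31 = 0.19116
1 − 0.91835 = 0.08165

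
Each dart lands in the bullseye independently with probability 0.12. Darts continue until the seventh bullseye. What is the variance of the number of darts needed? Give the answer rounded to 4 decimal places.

427.7778

Y = total darts until the seventh success; negative binomial with r=7, p=0.12.
Var(Y) = r(1−p)/p² = 7·0.88 / 0.12² = 427.777778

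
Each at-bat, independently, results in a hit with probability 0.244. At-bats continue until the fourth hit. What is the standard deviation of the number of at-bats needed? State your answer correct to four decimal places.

Y = total at-bats until the fourth success; negative binomial with r=4, p=0.244.
SD(Y) = √[r(1−p)/p²] = √(50.792798) = 7.126907

7.1269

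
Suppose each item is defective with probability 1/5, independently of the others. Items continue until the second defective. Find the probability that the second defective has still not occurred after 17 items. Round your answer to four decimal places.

0.1182

Needing more than 17 items ⇔ fewer than 2 successes in the first 17. With X ~ Binomial(17, 0.20), P(Y > 17) = P(X ≤ 1).
  k=0: C(17,0)·0.20^0·0.80^17 = 0.022518
  k=1: C(17,1)·0.20^1·0.80^16 = 0.095701
P(X ≤ 1) = 0.118219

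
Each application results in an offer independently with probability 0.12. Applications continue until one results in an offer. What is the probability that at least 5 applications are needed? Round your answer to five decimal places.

0.59970

Y = number of applications to the first success; geometric, p = 0.12.
P(Y > 4) = P(first 4 all fail) = (1−p)^4 = 0.5996954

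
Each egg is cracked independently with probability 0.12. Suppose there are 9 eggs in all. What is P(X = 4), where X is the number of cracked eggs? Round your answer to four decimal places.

0.0138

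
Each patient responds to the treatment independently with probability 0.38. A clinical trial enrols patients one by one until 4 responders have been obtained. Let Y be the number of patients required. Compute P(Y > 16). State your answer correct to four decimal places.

0.0881

Needing more than 16 patients ⇔ fewer than 4 successes in the first 16. With X ~ Binomial(16, 0.38), P(Y > 16) = P(X ≤ 3).
  k=0: C(16,0)·0.38^0·0.62^16 = 0.000477
  k=1: C(16,1)·0.38^1·0.62^15 = 0.004675
  k=2: C(16,2)·0.38^2·0.62^14 = 0.021490
  k=3: C(16,3)·0.38^3·0.62^13 = 0.061465
P(X ≤ 3) = 0.088107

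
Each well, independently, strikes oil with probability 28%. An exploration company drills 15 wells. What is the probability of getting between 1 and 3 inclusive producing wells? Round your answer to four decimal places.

0.3511

X ~ Binomial(15, 0.28); P(1 ≤ X ≤ 3) = Σ C(15,k) p^k (1−p)^(15−k) over k:
  k=1: C(15,1)·0.28^1·0.72^14 = 0.042258
  k=2: C(15,2)·0.28^2·0.72^13 = 0.115034
  k=3: C(15,3)·0.28^3·0.72^12 = 0.193854
Total = 0.351146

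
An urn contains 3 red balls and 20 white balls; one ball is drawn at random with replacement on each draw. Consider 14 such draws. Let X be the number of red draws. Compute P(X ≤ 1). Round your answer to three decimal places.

0.438

X ~ Binomial(14, 0.130435); P(X ≤ 1) = Σ C(14,k) p^k (1−p)^(14−k) over k:
  k=0: C(14,0)·0.130435^0·0.869565^14 = 0.14133
  k=1: C(14,1)·0.130435^1·0.869565^13 = 0.29679
Total = 0.43812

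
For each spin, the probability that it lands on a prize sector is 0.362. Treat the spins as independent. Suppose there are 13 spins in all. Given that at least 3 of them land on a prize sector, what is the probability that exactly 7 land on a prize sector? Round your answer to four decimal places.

X ~ Binomial(13, 0.362). Want P(X=7 | X≥3) = P(X=7) / P(X≥3).
P(X=7) = C(13,7)·0.362^7·0.638^6 = 0.094276
P(X≥3) = 1 − 0.002902 − 0.021404 − 0.072868 = 0.902826
Ratio = 0.094276 / 0.902826 = 0.104423

0.1044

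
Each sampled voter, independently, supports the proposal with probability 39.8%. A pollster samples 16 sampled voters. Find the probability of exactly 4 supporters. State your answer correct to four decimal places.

0.1035

X ~ Binomial(n=16, p=0.398).
P(X=4) = C(16,4) · p^4 · (1−p)^12
= 1820 · 0.025092 · 0.0022655 = 0.103457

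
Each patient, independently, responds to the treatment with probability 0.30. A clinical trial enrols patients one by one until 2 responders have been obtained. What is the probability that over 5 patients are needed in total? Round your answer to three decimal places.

0.528

Needing more than 5 patients ⇔ fewer than 2 successes in the first 5. With X ~ Binomial(5, 0.30), P(Y > 5) = P(X ≤ 1).
  k=0: C(5,0)·0.30^0·0.70^5 = 0.16807
  k=1: C(5,1)·0.30^1·0.70^4 = 0.36015
P(X ≤ 1) = 0.52822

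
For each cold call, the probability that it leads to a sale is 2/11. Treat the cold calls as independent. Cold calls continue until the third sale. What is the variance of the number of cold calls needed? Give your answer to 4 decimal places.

74.2500

Y = total cold calls until the third success; negative binomial with r=3, p=0.181818.
Var(Y) = r(1−p)/p² = 3·0.818182 / 0.181818² = 74.250000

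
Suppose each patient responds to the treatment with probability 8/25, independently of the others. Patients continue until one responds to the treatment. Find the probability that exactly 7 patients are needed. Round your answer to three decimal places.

0.032

Geometric (trials to first success), p = 0.32.
P(Y = 7) = (1−p)^6 · p = 0.098867 · 0.32 = 0.03164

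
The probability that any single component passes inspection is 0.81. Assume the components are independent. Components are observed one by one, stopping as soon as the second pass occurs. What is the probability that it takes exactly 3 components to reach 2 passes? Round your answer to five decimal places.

Y = trial on which the second success occurs; negative binomial, r=2, p=0.81.
P(Y=3) = C(2,1) · p^2 · (1−p)^1
= 2 · 0.6561 · 0.19 = 0.2493180

0.24932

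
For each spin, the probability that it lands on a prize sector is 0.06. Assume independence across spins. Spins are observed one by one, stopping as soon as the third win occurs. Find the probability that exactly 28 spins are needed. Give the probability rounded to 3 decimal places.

Y = trial on which the third success occurs; negative binomial, r=3, p=0.06.
P(Y=28) = C(27,2) · p^3 · (1−p)^25
= 351 · 0.000216 · 0.21291 = 0.01614

0.016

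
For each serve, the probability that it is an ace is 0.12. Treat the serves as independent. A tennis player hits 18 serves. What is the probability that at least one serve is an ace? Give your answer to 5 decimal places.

P(at least one) = 1 − P(none) = 1 − (1 − 0.12)^18
= 1 − 0.1001586 = 0.8998414

0.89984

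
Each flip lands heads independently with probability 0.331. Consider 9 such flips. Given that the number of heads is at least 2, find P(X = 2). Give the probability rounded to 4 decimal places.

X ~ Binomial(9, 0.331). Want P(X=2 | X≥2) = P(X=2) / P(X≥2).
P(X=2) = C(9,2)·0.331^2·0.669^7 = 0.236560
P(X≥2) = 1 − 0.026843 − 0.119531 = 0.853626
Ratio = 0.236560 / 0.853626 = 0.277124

0.2771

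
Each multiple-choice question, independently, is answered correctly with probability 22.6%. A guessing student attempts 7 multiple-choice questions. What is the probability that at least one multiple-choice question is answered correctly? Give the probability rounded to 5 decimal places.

P(at least one) = 1 − P(none) = 1 − (1 − 0.226)^7
= 1 − 0.1664128 = 0.8335872

0.83359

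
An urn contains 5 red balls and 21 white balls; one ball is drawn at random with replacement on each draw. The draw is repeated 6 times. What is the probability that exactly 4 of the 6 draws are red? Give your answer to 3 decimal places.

0.013

X ~ Binomial(n=6, p=0.192308).
P(X=4) = C(6,4) · p^4 · (1−p)^2
= 15 · 0.0013677 · 0.65237 = 0.01338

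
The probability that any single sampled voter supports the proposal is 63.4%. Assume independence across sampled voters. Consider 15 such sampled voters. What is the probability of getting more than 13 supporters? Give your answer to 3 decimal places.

X ~ Binomial(15, 0.634); P(X ≥ 14) = Σ C(15,k) p^k (1−p)^(15−k) over k:
  k=14: C(15,14)·0.634^14·0.366^1 = 0.00931
  k=15: C(15,15)·0.634^15·0.366^0 = 0.00107
Total = 0.01038

0.010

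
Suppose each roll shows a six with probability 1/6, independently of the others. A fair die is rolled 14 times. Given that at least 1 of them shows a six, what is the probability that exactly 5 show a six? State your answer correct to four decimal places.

0.0541

X ~ Binomial(14, 0.166667). Want P(X=5 | X≥1) = P(X=5) / P(X≥1).
P(X=5) = C(14,5)·0.166667^5·0.833333^9 = 0.049897
P(X≥1) = 1 − 0.077887 = 0.922113
Ratio = 0.049897 / 0.922113 = 0.054112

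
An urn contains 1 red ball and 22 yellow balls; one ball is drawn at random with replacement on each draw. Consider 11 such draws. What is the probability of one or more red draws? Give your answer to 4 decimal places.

0.3867

P(at least one) = 1 − P(none) = 1 − (1 − 0.043478)^11
= 1 − 0.613258 = 0.386742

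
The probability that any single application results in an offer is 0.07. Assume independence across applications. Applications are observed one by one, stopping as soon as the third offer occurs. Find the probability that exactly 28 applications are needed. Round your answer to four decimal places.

0.0196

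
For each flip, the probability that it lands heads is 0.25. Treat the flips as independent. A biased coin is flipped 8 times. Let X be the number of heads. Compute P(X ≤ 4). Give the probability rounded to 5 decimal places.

0.97270

X ~ Binomial(8, 0.25); P(X ≤ 4) = Σ C(8,k) p^k (1−p)^(8−k) over k:
  k=0: C(8,0)·0.25^0·0.75^8 = 0.1001129
  k=1: C(8,1)·0.25^1·0.75^7 = 0.2669678
  k=2: C(8,2)·0.25^2·0.75^6 = 0.3114624
  k=3: C(8,3)·0.25^3·0.75^5 = 0.2076416
  k=4: C(8,4)·0.25^4·0.75^4 = 0.0865173
Total = 0.9727020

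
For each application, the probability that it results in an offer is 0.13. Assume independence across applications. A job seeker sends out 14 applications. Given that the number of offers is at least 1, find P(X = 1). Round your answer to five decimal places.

0.34713

X ~ Binomial(14, 0.13). Want P(X=1 | X≥1) = P(X=1) / P(X≥1).
P(X=1) = C(14,1)·0.13^1·0.87^13 = 0.2977294
P(X≥1) = 1 − 0.1423212 = 0.8576788
Ratio = 0.2977294 / 0.8576788 = 0.3471339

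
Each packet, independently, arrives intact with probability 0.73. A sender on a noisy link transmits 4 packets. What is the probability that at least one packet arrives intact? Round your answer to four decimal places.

0.9947

P(at least one) = 1 − P(none) = 1 − (1 − 0.73)^4
= 1 − 0.005314 = 0.994686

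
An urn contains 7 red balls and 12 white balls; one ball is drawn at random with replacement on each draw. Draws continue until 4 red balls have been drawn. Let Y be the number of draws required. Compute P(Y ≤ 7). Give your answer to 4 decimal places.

0.2313

Finishing within 7 draws ⇔ at least 4 successes in the first 7. With X ~ Binomial(7, 0.368421), P(Y ≤ 7) = 1 − P(X ≤ 3).
  k=0: C(7,0)·0.368421^0·0.631579^7 = 0.040086
  k=1: C(7,1)·0.368421^1·0.631579^6 = 0.163685
  k=2: C(7,2)·0.368421^2·0.631579^5 = 0.286448
  k=3: C(7,3)·0.368421^3·0.631579^4 = 0.278491
1 − 0.768711 = 0.231289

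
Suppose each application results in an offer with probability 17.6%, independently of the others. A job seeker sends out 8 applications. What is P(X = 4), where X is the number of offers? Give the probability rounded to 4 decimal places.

X ~ Binomial(n=8, p=0.176).
P(X=4) = C(8,4) · p^4 · (1−p)^4
= 70 · 0.00095951 · 0.46101 = 0.030964

0.0310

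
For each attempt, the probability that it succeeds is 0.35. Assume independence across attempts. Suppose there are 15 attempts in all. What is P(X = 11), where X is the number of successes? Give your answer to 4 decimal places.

0.0024

X ~ Binomial(n=15, p=0.35).
P(X=11) = C(15,11) · p^11 · (1−p)^4
= 1365 · 9.6549e-06 · 0.17851 = 0.002353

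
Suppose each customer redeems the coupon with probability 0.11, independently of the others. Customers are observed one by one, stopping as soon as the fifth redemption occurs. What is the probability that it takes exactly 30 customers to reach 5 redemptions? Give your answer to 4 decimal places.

Y = trial on which the fifth success occurs; negative binomial, r=5, p=0.11.
P(Y=30) = C(29,4) · p^5 · (1−p)^25
= 23751 · 1.6105e-05 · 0.054294 = 0.020768

0.0208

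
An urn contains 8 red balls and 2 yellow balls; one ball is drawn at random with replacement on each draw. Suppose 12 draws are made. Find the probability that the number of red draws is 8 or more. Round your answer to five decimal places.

X ~ Binomial(12, 0.80); P(X ≥ 8) = Σ C(12,k) p^k (1−p)^(12−k) over k:
  k=8: C(12,8)·0.80^8·0.20^4 = 0.1328756
  k=9: C(12,9)·0.80^9·0.20^3 = 0.2362232
  k=10: C(12,10)·0.80^10·0.20^2 = 0.2834678
  k=11: C(12,11)·0.80^11·0.20^1 = 0.2061584
  k=12: C(12,12)·0.80^12·0.20^0 = 0.0687195
Total = 0.9274445

0.92744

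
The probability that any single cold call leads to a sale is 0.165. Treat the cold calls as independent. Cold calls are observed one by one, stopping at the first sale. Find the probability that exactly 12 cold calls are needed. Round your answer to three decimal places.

0.023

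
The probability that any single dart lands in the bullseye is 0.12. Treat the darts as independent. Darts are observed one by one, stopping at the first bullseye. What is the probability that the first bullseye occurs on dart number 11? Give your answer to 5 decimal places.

0.03342

Geometric (trials to first success), p = 0.12.
P(Y = 11) = (1−p)^10 · p = 0.2785 · 0.12 = 0.0334201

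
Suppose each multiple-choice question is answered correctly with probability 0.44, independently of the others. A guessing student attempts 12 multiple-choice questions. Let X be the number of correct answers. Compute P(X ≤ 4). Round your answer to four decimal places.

X ~ Binomial(12, 0.44); P(X ≤ 4) = Σ C(12,k) p^k (1−p)^(12−k) over k:
  k=0: C(12,0)·0.44^0·0.56^12 = 0.000951
  k=1: C(12,1)·0.44^1·0.56^11 = 0.008968
  k=2: C(12,2)·0.44^2·0.56^10 = 0.038755
  k=3: C(12,3)·0.44^3·0.56^9 = 0.101502
  k=4: C(12,4)·0.44^4·0.56^8 = 0.179440
Total = 0.329616

0.3296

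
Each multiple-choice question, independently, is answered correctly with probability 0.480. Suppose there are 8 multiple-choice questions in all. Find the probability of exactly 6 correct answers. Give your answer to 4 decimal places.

X ~ Binomial(n=8, p=0.48).
P(X=6) = C(8,6) · p^6 · (1−p)^2
= 28 · 0.012231 · 0.2704 = 0.092600

0.0926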